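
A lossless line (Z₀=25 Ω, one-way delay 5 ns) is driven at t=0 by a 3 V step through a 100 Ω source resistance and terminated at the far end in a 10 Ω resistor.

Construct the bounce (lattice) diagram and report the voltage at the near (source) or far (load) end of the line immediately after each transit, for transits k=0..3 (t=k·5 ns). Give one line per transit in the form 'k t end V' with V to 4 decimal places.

Γ_L=-0.428571, Γ_S=0.600000; launch V₁=3·25/125=0.600000
k=0 src: V=0.6000
k=1 load: inc=0.600000, refl=0.600000·-0.428571=-0.2571; V=0.000000+0.600000+-0.257143=0.3429
k=2 src: inc=-0.257143, refl=-0.257143·0.600000=-0.1543; V=0.600000+-0.257143+-0.154286=0.1886
k=3 load: inc=-0.154286, refl=-0.154286·-0.428571=0.0661; V=0.342857+-0.154286+0.066122=0.2547

0 0 source 0.6000
1 5 load 0.3429
2 10 source 0.1886
3 15 load 0.2547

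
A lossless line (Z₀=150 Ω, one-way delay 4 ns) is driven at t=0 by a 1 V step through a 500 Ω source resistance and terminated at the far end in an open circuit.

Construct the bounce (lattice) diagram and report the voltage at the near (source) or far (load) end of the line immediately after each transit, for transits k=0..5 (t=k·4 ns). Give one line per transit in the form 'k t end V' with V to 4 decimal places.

Γ_L=1.000000, Γ_S=0.538462; launch V₁=1·150/650=0.230769
k=0 src: V=0.2308
k=1 load: inc=0.230769, refl=0.230769·1.000000=0.2308; V=0.000000+0.230769+0.230769=0.4615
k=2 src: inc=0.230769, refl=0.230769·0.538462=0.1243; V=0.230769+0.230769+0.124260=0.5858
k=3 load: inc=0.124260, refl=0.124260·1.000000=0.1243; V=0.461538+0.124260+0.124260=0.7101
k=4 src: inc=0.124260, refl=0.124260·0.538462=0.0669; V=0.585799+0.124260+0.066909=0.7770
k=5 load: inc=0.066909, refl=0.066909·1.000000=0.0669; V=0.710059+0.066909+0.066909=0.8439

0 0 source 0.2308
1 4 load 0.4615
2 8 source 0.5858
3 12 load 0.7101
4 16 source 0.7770
5 20 load 0.8439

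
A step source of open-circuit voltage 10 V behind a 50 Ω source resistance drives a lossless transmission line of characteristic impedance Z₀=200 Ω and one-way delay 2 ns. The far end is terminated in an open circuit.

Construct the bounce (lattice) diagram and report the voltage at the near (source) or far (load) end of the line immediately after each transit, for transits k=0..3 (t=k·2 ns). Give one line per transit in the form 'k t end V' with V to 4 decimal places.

Γ_L=1.000000, Γ_S=-0.600000; launch V₁=10·200/250=8.000000
k=0 src: V=8.0000
k=1 load: inc=8.000000, refl=8.000000·1.000000=8.0000; V=0.000000+8.000000+8.000000=16.0000
k=2 src: inc=8.000000, refl=8.000000·-0.600000=-4.8000; V=8.000000+8.000000+-4.800000=11.2000
k=3 load: inc=-4.800000, refl=-4.800000·1.000000=-4.8000; V=16.000000+-4.800000+-4.800000=6.4000

0 0 source 8.0000
1 2 load 16.0000
2 4 source 11.2000
3 6 load 6.4000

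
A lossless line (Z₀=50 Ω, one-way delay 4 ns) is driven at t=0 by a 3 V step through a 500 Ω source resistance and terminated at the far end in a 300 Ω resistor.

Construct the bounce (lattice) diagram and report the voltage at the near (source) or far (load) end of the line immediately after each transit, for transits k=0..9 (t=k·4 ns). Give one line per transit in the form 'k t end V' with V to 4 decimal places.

Γ_L=0.714286, Γ_S=0.818182; launch V₁=3·50/550=0.272727
k=0 src: V=0.2727
k=1 load: inc=0.272727, refl=0.272727·0.714286=0.1948; V=0.000000+0.272727+0.194805=0.4675
k=2 src: inc=0.194805, refl=0.194805·0.818182=0.1594; V=0.272727+0.194805+0.159386=0.6269
k=3 load: inc=0.159386, refl=0.159386·0.714286=0.1138; V=0.467532+0.159386+0.113847=0.7408
k=4 src: inc=0.113847, refl=0.113847·0.818182=0.0931; V=0.626919+0.113847+0.093148=0.8339
k=5 load: inc=0.093148, refl=0.093148·0.714286=0.0665; V=0.740766+0.093148+0.066534=0.9004
k=6 src: inc=0.066534, refl=0.066534·0.818182=0.0544; V=0.833913+0.066534+0.054437=0.9549
k=7 load: inc=0.054437, refl=0.054437·0.714286=0.0389; V=0.900448+0.054437+0.038884=0.9938
k=8 src: inc=0.038884, refl=0.038884·0.818182=0.0318; V=0.954884+0.038884+0.031814=1.0256
k=9 load: inc=0.031814, refl=0.031814·0.714286=0.0227; V=0.993768+0.031814+0.022724=1.0483

0 0 source 0.2727
1 4 load 0.4675
2 8 source 0.6269
3 12 load 0.7408
4 16 source 0.8339
5 20 load 0.9004
6 24 source 0.9549
7 28 load 0.9938
8 32 source 1.0256
9 36 load 1.0483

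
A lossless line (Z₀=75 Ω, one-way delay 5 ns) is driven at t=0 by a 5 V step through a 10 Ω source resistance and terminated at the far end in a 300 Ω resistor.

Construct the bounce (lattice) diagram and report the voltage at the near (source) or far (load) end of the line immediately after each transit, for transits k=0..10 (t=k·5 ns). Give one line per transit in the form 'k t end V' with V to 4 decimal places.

0 0 source 4.4118
1 5 load 7.0588
2 10 source 5.0346
3 15 load 3.8201
4 20 source 4.7488
5 25 load 5.3061
6 30 source 4.8799
7 35 load 4.6243
8 40 source 4.8198
9 45 load 4.9371
10 50 source 4.8474

Γ_L=0.600000, Γ_S=-0.764706; launch V₁=5·75/85=4.411765
k=0 src: V=4.4118
k=1 load: inc=4.411765, refl=4.411765·0.600000=2.6471; V=0.000000+4.411765+2.647059=7.0588
k=2 src: inc=2.647059, refl=2.647059·-0.764706=-2.0242; V=4.411765+2.647059+-2.024221=5.0346
k=3 load: inc=-2.024221, refl=-2.024221·0.600000=-1.2145; V=7.058824+-2.024221+-1.214533=3.8201
k=4 src: inc=-1.214533, refl=-1.214533·-0.764706=0.9288; V=5.034602+-1.214533+0.928760=4.7488
k=5 load: inc=0.928760, refl=0.928760·0.600000=0.5573; V=3.820069+0.928760+0.557256=5.3061
k=6 src: inc=0.557256, refl=0.557256·-0.764706=-0.4261; V=4.748830+0.557256+-0.426137=4.8799
k=7 load: inc=-0.426137, refl=-0.426137·0.600000=-0.2557; V=5.306086+-0.426137+-0.255682=4.6243
k=8 src: inc=-0.255682, refl=-0.255682·-0.764706=0.1955; V=4.879949+-0.255682+0.195522=4.8198
k=9 load: inc=0.195522, refl=0.195522·0.600000=0.1173; V=4.624266+0.195522+0.117313=4.9371
k=10 src: inc=0.117313, refl=0.117313·-0.764706=-0.0897; V=4.819788+0.117313+-0.089710=4.8474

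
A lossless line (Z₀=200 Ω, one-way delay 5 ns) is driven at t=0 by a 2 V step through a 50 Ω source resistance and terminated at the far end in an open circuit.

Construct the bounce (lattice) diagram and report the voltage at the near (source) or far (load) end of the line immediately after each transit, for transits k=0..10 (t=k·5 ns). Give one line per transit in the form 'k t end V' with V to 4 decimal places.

0 0 source 1.6000
1 5 load 3.2000
2 10 source 2.2400
3 15 load 1.2800
4 20 source 1.8560
5 25 load 2.4320
6 30 source 2.0864
7 35 load 1.7408
8 40 source 1.9482
9 45 load 2.1555
10 50 source 2.0311

Γ_L=1.000000, Γ_S=-0.600000; launch V₁=2·200/250=1.600000
k=0 src: V=1.6000
k=1 load: inc=1.600000, refl=1.600000·1.000000=1.6000; V=0.000000+1.600000+1.600000=3.2000
k=2 src: inc=1.600000, refl=1.600000·-0.600000=-0.9600; V=1.600000+1.600000+-0.960000=2.2400
k=3 load: inc=-0.960000, refl=-0.960000·1.000000=-0.9600; V=3.200000+-0.960000+-0.960000=1.2800
k=4 src: inc=-0.960000, refl=-0.960000·-0.600000=0.5760; V=2.240000+-0.960000+0.576000=1.8560
k=5 load: inc=0.576000, refl=0.576000·1.000000=0.5760; V=1.280000+0.576000+0.576000=2.4320
k=6 src: inc=0.576000, refl=0.576000·-0.600000=-0.3456; V=1.856000+0.576000+-0.345600=2.0864
k=7 load: inc=-0.345600, refl=-0.345600·1.000000=-0.3456; V=2.432000+-0.345600+-0.345600=1.7408
k=8 src: inc=-0.345600, refl=-0.345600·-0.600000=0.2074; V=2.086400+-0.345600+0.207360=1.9482
k=9 load: inc=0.207360, refl=0.207360·1.000000=0.2074; V=1.740800+0.207360+0.207360=2.1555
k=10 src: inc=0.207360, refl=0.207360·-0.600000=-0.1244; V=1.948160+0.207360+-0.124416=2.0311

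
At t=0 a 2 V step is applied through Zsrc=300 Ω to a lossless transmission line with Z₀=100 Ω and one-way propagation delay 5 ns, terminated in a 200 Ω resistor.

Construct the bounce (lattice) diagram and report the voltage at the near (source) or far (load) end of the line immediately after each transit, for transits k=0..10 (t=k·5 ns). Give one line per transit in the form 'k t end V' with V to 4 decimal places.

Γ_L=0.333333, Γ_S=0.500000; launch V₁=2·100/400=0.500000
k=0 src: V=0.5000
k=1 load: inc=0.500000, refl=0.500000·0.333333=0.1667; V=0.000000+0.500000+0.166667=0.6667
k=2 src: inc=0.166667, refl=0.166667·0.500000=0.0833; V=0.500000+0.166667+0.083333=0.7500
k=3 load: inc=0.083333, refl=0.083333·0.333333=0.0278; V=0.666667+0.083333+0.027778=0.7778
k=4 src: inc=0.027778, refl=0.027778·0.500000=0.0139; V=0.750000+0.027778+0.013889=0.7917
k=5 load: inc=0.013889, refl=0.013889·0.333333=0.0046; V=0.777778+0.013889+0.004630=0.7963
k=6 src: inc=0.004630, refl=0.004630·0.500000=0.0023; V=0.791667+0.004630+0.002315=0.7986
k=7 load: inc=0.002315, refl=0.002315·0.333333=0.0008; V=0.796296+0.002315+0.000772=0.7994
k=8 src: inc=0.000772, refl=0.000772·0.500000=0.0004; V=0.798611+0.000772+0.000386=0.7998
k=9 load: inc=0.000386, refl=0.000386·0.333333=0.0001; V=0.799383+0.000386+0.000129=0.7999
k=10 src: inc=0.000129, refl=0.000129·0.500000=0.0001; V=0.799769+0.000129+0.000064=0.8000

0 0 source 0.5000
1 5 load 0.6667
2 10 source 0.7500
3 15 load 0.7778
4 20 source 0.7917
5 25 load 0.7963
6 30 source 0.7986
7 35 load 0.7994
8 40 source 0.7998
9 45 load 0.7999
10 50 source 0.8000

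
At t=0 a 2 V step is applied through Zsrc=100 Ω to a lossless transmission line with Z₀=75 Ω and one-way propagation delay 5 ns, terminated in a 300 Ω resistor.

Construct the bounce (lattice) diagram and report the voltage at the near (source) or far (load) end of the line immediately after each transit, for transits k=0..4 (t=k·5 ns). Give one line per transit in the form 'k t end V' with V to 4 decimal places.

Γ_L=0.600000, Γ_S=0.142857; launch V₁=2·75/175=0.857143
k=0 src: V=0.8571
k=1 load: inc=0.857143, refl=0.857143·0.600000=0.5143; V=0.000000+0.857143+0.514286=1.3714
k=2 src: inc=0.514286, refl=0.514286·0.142857=0.0735; V=0.857143+0.514286+0.073469=1.4449
k=3 load: inc=0.073469, refl=0.073469·0.600000=0.0441; V=1.371429+0.073469+0.044082=1.4890
k=4 src: inc=0.044082, refl=0.044082·0.142857=0.0063; V=1.444898+0.044082+0.006297=1.4953

0 0 source 0.8571
1 5 load 1.3714
2 10 source 1.4449
3 15 load 1.4890
4 20 source 1.4953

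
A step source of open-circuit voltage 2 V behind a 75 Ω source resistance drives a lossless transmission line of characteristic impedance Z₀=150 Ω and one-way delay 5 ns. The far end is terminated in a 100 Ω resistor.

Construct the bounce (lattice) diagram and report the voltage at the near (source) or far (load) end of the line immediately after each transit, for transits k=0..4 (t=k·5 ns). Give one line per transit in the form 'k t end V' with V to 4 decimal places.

Γ_L=-0.200000, Γ_S=-0.333333; launch V₁=2·150/225=1.333333
k=0 src: V=1.3333
k=1 load: inc=1.333333, refl=1.333333·-0.200000=-0.2667; V=0.000000+1.333333+-0.266667=1.0667
k=2 src: inc=-0.266667, refl=-0.266667·-0.333333=0.0889; V=1.333333+-0.266667+0.088889=1.1556
k=3 load: inc=0.088889, refl=0.088889·-0.200000=-0.0178; V=1.066667+0.088889+-0.017778=1.1378
k=4 src: inc=-0.017778, refl=-0.017778·-0.333333=0.0059; V=1.155556+-0.017778+0.005926=1.1437

0 0 source 1.3333
1 5 load 1.0667
2 10 source 1.1556
3 15 load 1.1378
4 20 source 1.1437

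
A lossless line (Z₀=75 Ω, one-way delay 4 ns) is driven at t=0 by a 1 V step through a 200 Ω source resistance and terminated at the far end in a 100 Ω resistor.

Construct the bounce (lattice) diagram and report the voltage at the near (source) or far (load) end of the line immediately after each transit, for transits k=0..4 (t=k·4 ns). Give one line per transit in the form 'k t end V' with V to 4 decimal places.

Γ_L=0.142857, Γ_S=0.454545; launch V₁=1·75/275=0.272727
k=0 src: V=0.2727
k=1 load: inc=0.272727, refl=0.272727·0.142857=0.0390; V=0.000000+0.272727+0.038961=0.3117
k=2 src: inc=0.038961, refl=0.038961·0.454545=0.0177; V=0.272727+0.038961+0.017710=0.3294
k=3 load: inc=0.017710, refl=0.017710·0.142857=0.0025; V=0.311688+0.017710+0.002530=0.3319
k=4 src: inc=0.002530, refl=0.002530·0.454545=0.0011; V=0.329398+0.002530+0.001150=0.3331

0 0 source 0.2727
1 4 load 0.3117
2 8 source 0.3294
3 12 load 0.3319
4 16 source 0.3331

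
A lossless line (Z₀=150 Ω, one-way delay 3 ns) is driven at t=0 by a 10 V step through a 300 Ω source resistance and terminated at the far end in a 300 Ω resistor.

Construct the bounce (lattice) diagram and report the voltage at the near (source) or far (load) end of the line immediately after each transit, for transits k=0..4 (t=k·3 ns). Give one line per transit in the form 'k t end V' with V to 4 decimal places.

Γ_L=0.333333, Γ_S=0.333333; launch V₁=10·150/450=3.333333
k=0 src: V=3.3333
k=1 load: inc=3.333333, refl=3.333333·0.333333=1.1111; V=0.000000+3.333333+1.111111=4.4444
k=2 src: inc=1.111111, refl=1.111111·0.333333=0.3704; V=3.333333+1.111111+0.370370=4.8148
k=3 load: inc=0.370370, refl=0.370370·0.333333=0.1235; V=4.444444+0.370370+0.123457=4.9383
k=4 src: inc=0.123457, refl=0.123457·0.333333=0.0412; V=4.814815+0.123457+0.041152=4.9794

0 0 source 3.3333
1 3 load 4.4444
2 6 source 4.8148
3 9 load 4.9383
4 12 source 4.9794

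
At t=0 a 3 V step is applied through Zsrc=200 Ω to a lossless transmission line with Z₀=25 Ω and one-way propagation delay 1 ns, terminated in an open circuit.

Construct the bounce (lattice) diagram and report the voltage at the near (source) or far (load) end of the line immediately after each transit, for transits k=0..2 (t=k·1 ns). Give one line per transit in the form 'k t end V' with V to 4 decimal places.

Γ_L=1.000000, Γ_S=0.777778; launch V₁=3·25/225=0.333333
k=0 src: V=0.3333
k=1 load: inc=0.333333, refl=0.333333·1.000000=0.3333; V=0.000000+0.333333+0.333333=0.6667
k=2 src: inc=0.333333, refl=0.333333·0.777778=0.2593; V=0.333333+0.333333+0.259259=0.9259

0 0 source 0.3333
1 1 load 0.6667
2 2 source 0.9259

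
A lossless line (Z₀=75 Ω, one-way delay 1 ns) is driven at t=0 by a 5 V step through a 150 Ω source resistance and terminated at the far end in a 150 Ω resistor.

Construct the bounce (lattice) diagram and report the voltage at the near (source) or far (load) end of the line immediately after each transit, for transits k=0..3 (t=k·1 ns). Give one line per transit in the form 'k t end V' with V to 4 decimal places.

0 0 source 1.6667
1 1 load 2.2222
2 2 source 2.4074
3 3 load 2.4691

Γ_L=0.333333, Γ_S=0.333333; launch V₁=5·75/225=1.666667
k=0 src: V=1.6667
k=1 load: inc=1.666667, refl=1.666667·0.333333=0.5556; V=0.000000+1.666667+0.555556=2.2222
k=2 src: inc=0.555556, refl=0.555556·0.333333=0.1852; V=1.666667+0.555556+0.185185=2.4074
k=3 load: inc=0.185185, refl=0.185185·0.333333=0.0617; V=2.222222+0.185185+0.061728=2.4691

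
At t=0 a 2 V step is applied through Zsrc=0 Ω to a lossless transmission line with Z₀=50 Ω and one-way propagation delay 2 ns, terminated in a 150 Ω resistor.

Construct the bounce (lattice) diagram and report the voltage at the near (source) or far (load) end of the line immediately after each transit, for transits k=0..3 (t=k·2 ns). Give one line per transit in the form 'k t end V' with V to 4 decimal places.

0 0 source 2.0000
1 2 load 3.0000
2 4 source 2.0000
3 6 load 1.5000

Γ_L=0.500000, Γ_S=-1.000000; launch V₁=2·50/50=2.000000
k=0 src: V=2.0000
k=1 load: inc=2.000000, refl=2.000000·0.500000=1.0000; V=0.000000+2.000000+1.000000=3.0000
k=2 src: inc=1.000000, refl=1.000000·-1.000000=-1.0000; V=2.000000+1.000000+-1.000000=2.0000
k=3 load: inc=-1.000000, refl=-1.000000·0.500000=-0.5000; V=3.000000+-1.000000+-0.500000=1.5000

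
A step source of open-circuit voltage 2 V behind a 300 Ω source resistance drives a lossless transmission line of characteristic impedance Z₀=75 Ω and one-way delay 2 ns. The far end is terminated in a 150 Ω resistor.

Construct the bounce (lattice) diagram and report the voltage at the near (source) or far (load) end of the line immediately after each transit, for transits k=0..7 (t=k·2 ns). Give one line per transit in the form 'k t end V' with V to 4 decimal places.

0 0 source 0.4000
1 2 load 0.5333
2 4 source 0.6133
3 6 load 0.6400
4 8 source 0.6560
5 10 load 0.6613
6 12 source 0.6645
7 14 load 0.6656

Γ_L=0.333333, Γ_S=0.600000; launch V₁=2·75/375=0.400000
k=0 src: V=0.4000
k=1 load: inc=0.400000, refl=0.400000·0.333333=0.1333; V=0.000000+0.400000+0.133333=0.5333
k=2 src: inc=0.133333, refl=0.133333·0.600000=0.0800; V=0.400000+0.133333+0.080000=0.6133
k=3 load: inc=0.080000, refl=0.080000·0.333333=0.0267; V=0.533333+0.080000+0.026667=0.6400
k=4 src: inc=0.026667, refl=0.026667·0.600000=0.0160; V=0.613333+0.026667+0.016000=0.6560
k=5 load: inc=0.016000, refl=0.016000·0.333333=0.0053; V=0.640000+0.016000+0.005333=0.6613
k=6 src: inc=0.005333, refl=0.005333·0.600000=0.0032; V=0.656000+0.005333+0.003200=0.6645
k=7 load: inc=0.003200, refl=0.003200·0.333333=0.0011; V=0.661333+0.003200+0.001067=0.6656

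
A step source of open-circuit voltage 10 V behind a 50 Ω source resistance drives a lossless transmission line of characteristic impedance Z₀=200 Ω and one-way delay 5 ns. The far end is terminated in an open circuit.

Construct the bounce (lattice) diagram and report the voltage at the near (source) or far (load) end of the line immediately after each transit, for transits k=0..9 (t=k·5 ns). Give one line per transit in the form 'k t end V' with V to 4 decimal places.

Γ_L=1.000000, Γ_S=-0.600000; launch V₁=10·200/250=8.000000
k=0 src: V=8.0000
k=1 load: inc=8.000000, refl=8.000000·1.000000=8.0000; V=0.000000+8.000000+8.000000=16.0000
k=2 src: inc=8.000000, refl=8.000000·-0.600000=-4.8000; V=8.000000+8.000000+-4.800000=11.2000
k=3 load: inc=-4.800000, refl=-4.800000·1.000000=-4.8000; V=16.000000+-4.800000+-4.800000=6.4000
k=4 src: inc=-4.800000, refl=-4.800000·-0.600000=2.8800; V=11.200000+-4.800000+2.880000=9.2800
k=5 load: inc=2.880000, refl=2.880000·1.000000=2.8800; V=6.400000+2.880000+2.880000=12.1600
k=6 src: inc=2.880000, refl=2.880000·-0.600000=-1.7280; V=9.280000+2.880000+-1.728000=10.4320
k=7 load: inc=-1.728000, refl=-1.728000·1.000000=-1.7280; V=12.160000+-1.728000+-1.728000=8.7040
k=8 src: inc=-1.728000, refl=-1.728000·-0.600000=1.0368; V=10.432000+-1.728000+1.036800=9.7408
k=9 load: inc=1.036800, refl=1.036800·1.000000=1.0368; V=8.704000+1.036800+1.036800=10.7776

0 0 source 8.0000
1 5 load 16.0000
2 10 source 11.2000
3 15 load 6.4000
4 20 source 9.2800
5 25 load 12.1600
6 30 source 10.4320
7 35 load 8.7040
8 40 source 9.7408
9 45 load 10.7776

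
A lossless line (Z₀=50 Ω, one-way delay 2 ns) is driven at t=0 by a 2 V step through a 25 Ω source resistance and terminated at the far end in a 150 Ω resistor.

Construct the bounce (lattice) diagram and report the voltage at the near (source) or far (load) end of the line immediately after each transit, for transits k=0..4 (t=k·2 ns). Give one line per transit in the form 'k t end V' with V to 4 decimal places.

0 0 source 1.3333
1 2 load 2.0000
2 4 source 1.7778
3 6 load 1.6667
4 8 source 1.7037

Γ_L=0.500000, Γ_S=-0.333333; launch V₁=2·50/75=1.333333
k=0 src: V=1.3333
k=1 load: inc=1.333333, refl=1.333333·0.500000=0.6667; V=0.000000+1.333333+0.666667=2.0000
k=2 src: inc=0.666667, refl=0.666667·-0.333333=-0.2222; V=1.333333+0.666667+-0.222222=1.7778
k=3 load: inc=-0.222222, refl=-0.222222·0.500000=-0.1111; V=2.000000+-0.222222+-0.111111=1.6667
k=4 src: inc=-0.111111, refl=-0.111111·-0.333333=0.0370; V=1.777778+-0.111111+0.037037=1.7037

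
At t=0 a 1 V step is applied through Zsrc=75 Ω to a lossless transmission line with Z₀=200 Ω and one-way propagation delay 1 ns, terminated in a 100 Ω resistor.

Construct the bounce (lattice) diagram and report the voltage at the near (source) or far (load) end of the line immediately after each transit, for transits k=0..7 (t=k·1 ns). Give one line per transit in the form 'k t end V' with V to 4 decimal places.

0 0 source 0.7273
1 1 load 0.4848
2 2 source 0.5950
3 3 load 0.5583
4 4 source 0.5750
5 5 load 0.5694
6 6 source 0.5720
7 7 load 0.5711

Γ_L=-0.333333, Γ_S=-0.454545; launch V₁=1·200/275=0.727273
k=0 src: V=0.7273
k=1 load: inc=0.727273, refl=0.727273·-0.333333=-0.2424; V=0.000000+0.727273+-0.242424=0.4848
k=2 src: inc=-0.242424, refl=-0.242424·-0.454545=0.1102; V=0.727273+-0.242424+0.110193=0.5950
k=3 load: inc=0.110193, refl=0.110193·-0.333333=-0.0367; V=0.484848+0.110193+-0.036731=0.5583
k=4 src: inc=-0.036731, refl=-0.036731·-0.454545=0.0167; V=0.595041+-0.036731+0.016696=0.5750
k=5 load: inc=0.016696, refl=0.016696·-0.333333=-0.0056; V=0.558310+0.016696+-0.005565=0.5694
k=6 src: inc=-0.005565, refl=-0.005565·-0.454545=0.0025; V=0.575006+-0.005565+0.002530=0.5720
k=7 load: inc=0.002530, refl=0.002530·-0.333333=-0.0008; V=0.569441+0.002530+-0.000843=0.5711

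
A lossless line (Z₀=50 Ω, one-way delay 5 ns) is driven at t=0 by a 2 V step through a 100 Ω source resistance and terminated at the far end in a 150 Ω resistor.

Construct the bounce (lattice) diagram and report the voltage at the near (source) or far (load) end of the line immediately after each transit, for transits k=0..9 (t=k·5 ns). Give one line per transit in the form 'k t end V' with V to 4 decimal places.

0 0 source 0.6667
1 5 load 1.0000
2 10 source 1.1111
3 15 load 1.1667
4 20 source 1.1852
5 25 load 1.1944
6 30 source 1.1975
7 35 load 1.1991
8 40 source 1.1996
9 45 load 1.1998

Γ_L=0.500000, Γ_S=0.333333; launch V₁=2·50/150=0.666667
k=0 src: V=0.6667
k=1 load: inc=0.666667, refl=0.666667·0.500000=0.3333; V=0.000000+0.666667+0.333333=1.0000
k=2 src: inc=0.333333, refl=0.333333·0.333333=0.1111; V=0.666667+0.333333+0.111111=1.1111
k=3 load: inc=0.111111, refl=0.111111·0.500000=0.0556; V=1.000000+0.111111+0.055556=1.1667
k=4 src: inc=0.055556, refl=0.055556·0.333333=0.0185; V=1.111111+0.055556+0.018519=1.1852
k=5 load: inc=0.018519, refl=0.018519·0.500000=0.0093; V=1.166667+0.018519+0.009259=1.1944
k=6 src: inc=0.009259, refl=0.009259·0.333333=0.0031; V=1.185185+0.009259+0.003086=1.1975
k=7 load: inc=0.003086, refl=0.003086·0.500000=0.0015; V=1.194444+0.003086+0.001543=1.1991
k=8 src: inc=0.001543, refl=0.001543·0.333333=0.0005; V=1.197531+0.001543+0.000514=1.1996
k=9 load: inc=0.000514, refl=0.000514·0.500000=0.0003; V=1.199074+0.000514+0.000257=1.1998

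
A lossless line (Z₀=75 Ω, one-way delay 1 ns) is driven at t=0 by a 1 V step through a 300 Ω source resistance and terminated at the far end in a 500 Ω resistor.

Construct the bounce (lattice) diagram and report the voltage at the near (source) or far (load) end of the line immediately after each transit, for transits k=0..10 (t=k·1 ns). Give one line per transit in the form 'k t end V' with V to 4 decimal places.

Γ_L=0.739130, Γ_S=0.600000; launch V₁=1·75/375=0.200000
k=0 src: V=0.2000
k=1 load: inc=0.200000, refl=0.200000·0.739130=0.1478; V=0.000000+0.200000+0.147826=0.3478
k=2 src: inc=0.147826, refl=0.147826·0.600000=0.0887; V=0.200000+0.147826+0.088696=0.4365
k=3 load: inc=0.088696, refl=0.088696·0.739130=0.0656; V=0.347826+0.088696+0.065558=0.5021
k=4 src: inc=0.065558, refl=0.065558·0.600000=0.0393; V=0.436522+0.065558+0.039335=0.5414
k=5 load: inc=0.039335, refl=0.039335·0.739130=0.0291; V=0.502079+0.039335+0.029073=0.5705
k=6 src: inc=0.029073, refl=0.029073·0.600000=0.0174; V=0.541414+0.029073+0.017444=0.5879
k=7 load: inc=0.017444, refl=0.017444·0.739130=0.0129; V=0.570487+0.017444+0.012893=0.6008
k=8 src: inc=0.012893, refl=0.012893·0.600000=0.0077; V=0.587931+0.012893+0.007736=0.6086
k=9 load: inc=0.007736, refl=0.007736·0.739130=0.0057; V=0.600825+0.007736+0.005718=0.6143
k=10 src: inc=0.005718, refl=0.005718·0.600000=0.0034; V=0.608561+0.005718+0.003431=0.6177

0 0 source 0.2000
1 1 load 0.3478
2 2 source 0.4365
3 3 load 0.5021
4 4 source 0.5414
5 5 load 0.5705
6 6 source 0.5879
7 7 load 0.6008
8 8 source 0.6086
9 9 load 0.6143
10 10 source 0.6177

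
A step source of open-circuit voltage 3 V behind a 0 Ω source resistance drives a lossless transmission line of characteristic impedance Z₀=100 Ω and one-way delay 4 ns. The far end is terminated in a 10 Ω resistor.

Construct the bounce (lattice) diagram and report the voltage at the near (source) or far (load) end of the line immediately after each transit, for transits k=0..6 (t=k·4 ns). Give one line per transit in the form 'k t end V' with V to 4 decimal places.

0 0 source 3.0000
1 4 load 0.5455
2 8 source 3.0000
3 12 load 0.9917
4 16 source 3.0000
5 20 load 1.3569
6 24 source 3.0000

Γ_L=-0.818182, Γ_S=-1.000000; launch V₁=3·100/100=3.000000
k=0 src: V=3.0000
k=1 load: inc=3.000000, refl=3.000000·-0.818182=-2.4545; V=0.000000+3.000000+-2.454545=0.5455
k=2 src: inc=-2.454545, refl=-2.454545·-1.000000=2.4545; V=3.000000+-2.454545+2.454545=3.0000
k=3 load: inc=2.454545, refl=2.454545·-0.818182=-2.0083; V=0.545455+2.454545+-2.008264=0.9917
k=4 src: inc=-2.008264, refl=-2.008264·-1.000000=2.0083; V=3.000000+-2.008264+2.008264=3.0000
k=5 load: inc=2.008264, refl=2.008264·-0.818182=-1.6431; V=0.991736+2.008264+-1.643125=1.3569
k=6 src: inc=-1.643125, refl=-1.643125·-1.000000=1.6431; V=3.000000+-1.643125+1.643125=3.0000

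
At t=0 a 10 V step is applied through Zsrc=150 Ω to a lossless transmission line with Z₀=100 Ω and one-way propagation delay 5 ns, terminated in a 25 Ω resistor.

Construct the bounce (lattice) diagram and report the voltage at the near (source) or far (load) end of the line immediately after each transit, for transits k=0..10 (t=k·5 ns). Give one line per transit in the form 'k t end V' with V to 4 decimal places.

Γ_L=-0.600000, Γ_S=0.200000; launch V₁=10·100/250=4.000000
k=0 src: V=4.0000
k=1 load: inc=4.000000, refl=4.000000·-0.600000=-2.4000; V=0.000000+4.000000+-2.400000=1.6000
k=2 src: inc=-2.400000, refl=-2.400000·0.200000=-0.4800; V=4.000000+-2.400000+-0.480000=1.1200
k=3 load: inc=-0.480000, refl=-0.480000·-0.600000=0.2880; V=1.600000+-0.480000+0.288000=1.4080
k=4 src: inc=0.288000, refl=0.288000·0.200000=0.0576; V=1.120000+0.288000+0.057600=1.4656
k=5 load: inc=0.057600, refl=0.057600·-0.600000=-0.0346; V=1.408000+0.057600+-0.034560=1.4310
k=6 src: inc=-0.034560, refl=-0.034560·0.200000=-0.0069; V=1.465600+-0.034560+-0.006912=1.4241
k=7 load: inc=-0.006912, refl=-0.006912·-0.600000=0.0041; V=1.431040+-0.006912+0.004147=1.4283
k=8 src: inc=0.004147, refl=0.004147·0.200000=0.0008; V=1.424128+0.004147+0.000829=1.4291
k=9 load: inc=0.000829, refl=0.000829·-0.600000=-0.0005; V=1.428275+0.000829+-0.000498=1.4286
k=10 src: inc=-0.000498, refl=-0.000498·0.200000=-0.0001; V=1.429105+-0.000498+-0.000100=1.4285

0 0 source 4.0000
1 5 load 1.6000
2 10 source 1.1200
3 15 load 1.4080
4 20 source 1.4656
5 25 load 1.4310
6 30 source 1.4241
7 35 load 1.4283
8 40 source 1.4291
9 45 load 1.4286
10 50 source 1.4285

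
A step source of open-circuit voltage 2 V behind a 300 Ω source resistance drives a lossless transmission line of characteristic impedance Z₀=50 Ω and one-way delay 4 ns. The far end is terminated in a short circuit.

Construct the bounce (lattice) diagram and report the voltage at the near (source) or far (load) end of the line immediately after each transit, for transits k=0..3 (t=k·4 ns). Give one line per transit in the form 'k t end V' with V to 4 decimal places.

0 0 source 0.2857
1 4 load 0.0000
2 8 source -0.2041
3 12 load 0.0000

Γ_L=-1.000000, Γ_S=0.714286; launch V₁=2·50/350=0.285714
k=0 src: V=0.2857
k=1 load: inc=0.285714, refl=0.285714·-1.000000=-0.2857; V=0.000000+0.285714+-0.285714=0.0000
k=2 src: inc=-0.285714, refl=-0.285714·0.714286=-0.2041; V=0.285714+-0.285714+-0.204082=-0.2041
k=3 load: inc=-0.204082, refl=-0.204082·-1.000000=0.2041; V=0.000000+-0.204082+0.204082=0.0000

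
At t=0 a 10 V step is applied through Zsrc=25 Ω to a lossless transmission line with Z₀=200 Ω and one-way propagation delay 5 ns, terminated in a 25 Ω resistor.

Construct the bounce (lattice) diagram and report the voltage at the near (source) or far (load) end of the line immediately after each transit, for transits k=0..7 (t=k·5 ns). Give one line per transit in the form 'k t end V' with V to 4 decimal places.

Γ_L=-0.777778, Γ_S=-0.777778; launch V₁=10·200/225=8.888889
k=0 src: V=8.8889
k=1 load: inc=8.888889, refl=8.888889·-0.777778=-6.9136; V=0.000000+8.888889+-6.913580=1.9753
k=2 src: inc=-6.913580, refl=-6.913580·-0.777778=5.3772; V=8.888889+-6.913580+5.377229=7.3525
k=3 load: inc=5.377229, refl=5.377229·-0.777778=-4.1823; V=1.975309+5.377229+-4.182289=3.1702
k=4 src: inc=-4.182289, refl=-4.182289·-0.777778=3.2529; V=7.352538+-4.182289+3.252892=6.4231
k=5 load: inc=3.252892, refl=3.252892·-0.777778=-2.5300; V=3.170248+3.252892+-2.530027=3.8931
k=6 src: inc=-2.530027, refl=-2.530027·-0.777778=1.9678; V=6.423140+-2.530027+1.967799=5.8609
k=7 load: inc=1.967799, refl=1.967799·-0.777778=-1.5305; V=3.893113+1.967799+-1.530510=4.3304

0 0 source 8.8889
1 5 load 1.9753
2 10 source 7.3525
3 15 load 3.1702
4 20 source 6.4231
5 25 load 3.8931
6 30 source 5.8609
7 35 load 4.3304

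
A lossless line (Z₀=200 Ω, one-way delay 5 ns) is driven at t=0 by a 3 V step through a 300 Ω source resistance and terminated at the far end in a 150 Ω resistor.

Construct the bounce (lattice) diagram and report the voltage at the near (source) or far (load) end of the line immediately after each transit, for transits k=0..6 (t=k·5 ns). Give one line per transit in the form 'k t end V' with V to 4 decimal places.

Γ_L=-0.142857, Γ_S=0.200000; launch V₁=3·200/500=1.200000
k=0 src: V=1.2000
k=1 load: inc=1.200000, refl=1.200000·-0.142857=-0.1714; V=0.000000+1.200000+-0.171429=1.0286
k=2 src: inc=-0.171429, refl=-0.171429·0.200000=-0.0343; V=1.200000+-0.171429+-0.034286=0.9943
k=3 load: inc=-0.034286, refl=-0.034286·-0.142857=0.0049; V=1.028571+-0.034286+0.004898=0.9992
k=4 src: inc=0.004898, refl=0.004898·0.200000=0.0010; V=0.994286+0.004898+0.000980=1.0002
k=5 load: inc=0.000980, refl=0.000980·-0.142857=-0.0001; V=0.999184+0.000980+-0.000140=1.0000
k=6 src: inc=-0.000140, refl=-0.000140·0.200000=-0.0000; V=1.000163+-0.000140+-0.000028=1.0000

0 0 source 1.2000
1 5 load 1.0286
2 10 source 0.9943
3 15 load 0.9992
4 20 source 1.0002
5 25 load 1.0000
6 30 source 1.0000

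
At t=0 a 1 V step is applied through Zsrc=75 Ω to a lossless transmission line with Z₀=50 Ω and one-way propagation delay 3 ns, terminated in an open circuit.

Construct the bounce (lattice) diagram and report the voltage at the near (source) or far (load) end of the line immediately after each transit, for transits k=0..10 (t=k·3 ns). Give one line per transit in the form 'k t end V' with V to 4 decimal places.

Γ_L=1.000000, Γ_S=0.200000; launch V₁=1·50/125=0.400000
k=0 src: V=0.4000
k=1 load: inc=0.400000, refl=0.400000·1.000000=0.4000; V=0.000000+0.400000+0.400000=0.8000
k=2 src: inc=0.400000, refl=0.400000·0.200000=0.0800; V=0.400000+0.400000+0.080000=0.8800
k=3 load: inc=0.080000, refl=0.080000·1.000000=0.0800; V=0.800000+0.080000+0.080000=0.9600
k=4 src: inc=0.080000, refl=0.080000·0.200000=0.0160; V=0.880000+0.080000+0.016000=0.9760
k=5 load: inc=0.016000, refl=0.016000·1.000000=0.0160; V=0.960000+0.016000+0.016000=0.9920
k=6 src: inc=0.016000, refl=0.016000·0.200000=0.0032; V=0.976000+0.016000+0.003200=0.9952
k=7 load: inc=0.003200, refl=0.003200·1.000000=0.0032; V=0.992000+0.003200+0.003200=0.9984
k=8 src: inc=0.003200, refl=0.003200·0.200000=0.0006; V=0.995200+0.003200+0.000640=0.9990
k=9 load: inc=0.000640, refl=0.000640·1.000000=0.0006; V=0.998400+0.000640+0.000640=0.9997
k=10 src: inc=0.000640, refl=0.000640·0.200000=0.0001; V=0.999040+0.000640+0.000128=0.9998

0 0 source 0.4000
1 3 load 0.8000
2 6 source 0.8800
3 9 load 0.9600
4 12 source 0.9760
5 15 load 0.9920
6 18 source 0.9952
7 21 load 0.9984
8 24 source 0.9990
9 27 load 0.9997
10 30 source 0.9998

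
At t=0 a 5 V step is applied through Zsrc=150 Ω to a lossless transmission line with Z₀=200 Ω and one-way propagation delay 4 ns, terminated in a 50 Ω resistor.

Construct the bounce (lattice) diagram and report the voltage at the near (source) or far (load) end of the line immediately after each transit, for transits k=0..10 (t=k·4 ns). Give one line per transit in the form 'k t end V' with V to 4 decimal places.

Γ_L=-0.600000, Γ_S=-0.142857; launch V₁=5·200/350=2.857143
k=0 src: V=2.8571
k=1 load: inc=2.857143, refl=2.857143·-0.600000=-1.7143; V=0.000000+2.857143+-1.714286=1.1429
k=2 src: inc=-1.714286, refl=-1.714286·-0.142857=0.2449; V=2.857143+-1.714286+0.244898=1.3878
k=3 load: inc=0.244898, refl=0.244898·-0.600000=-0.1469; V=1.142857+0.244898+-0.146939=1.2408
k=4 src: inc=-0.146939, refl=-0.146939·-0.142857=0.0210; V=1.387755+-0.146939+0.020991=1.2618
k=5 load: inc=0.020991, refl=0.020991·-0.600000=-0.0126; V=1.240816+0.020991+-0.012595=1.2492
k=6 src: inc=-0.012595, refl=-0.012595·-0.142857=0.0018; V=1.261808+-0.012595+0.001799=1.2510
k=7 load: inc=0.001799, refl=0.001799·-0.600000=-0.0011; V=1.249213+0.001799+-0.001080=1.2499
k=8 src: inc=-0.001080, refl=-0.001080·-0.142857=0.0002; V=1.251012+-0.001080+0.000154=1.2501
k=9 load: inc=0.000154, refl=0.000154·-0.600000=-0.0001; V=1.249933+0.000154+-0.000093=1.2500
k=10 src: inc=-0.000093, refl=-0.000093·-0.142857=0.0000; V=1.250087+-0.000093+0.000013=1.2500

0 0 source 2.8571
1 4 load 1.1429
2 8 source 1.3878
3 12 load 1.2408
4 16 source 1.2618
5 20 load 1.2492
6 24 source 1.2510
7 28 load 1.2499
8 32 source 1.2501
9 36 load 1.2500
10 40 source 1.2500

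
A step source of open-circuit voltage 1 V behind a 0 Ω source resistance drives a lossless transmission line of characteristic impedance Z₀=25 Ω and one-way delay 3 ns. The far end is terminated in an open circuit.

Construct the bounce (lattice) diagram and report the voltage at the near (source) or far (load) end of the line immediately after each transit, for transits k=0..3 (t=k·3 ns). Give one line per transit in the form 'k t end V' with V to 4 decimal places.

Γ_L=1.000000, Γ_S=-1.000000; launch V₁=1·25/25=1.000000
k=0 src: V=1.0000
k=1 load: inc=1.000000, refl=1.000000·1.000000=1.0000; V=0.000000+1.000000+1.000000=2.0000
k=2 src: inc=1.000000, refl=1.000000·-1.000000=-1.0000; V=1.000000+1.000000+-1.000000=1.0000
k=3 load: inc=-1.000000, refl=-1.000000·1.000000=-1.0000; V=2.000000+-1.000000+-1.000000=0.0000

0 0 source 1.0000
1 3 load 2.0000
2 6 source 1.0000
3 9 load 0.0000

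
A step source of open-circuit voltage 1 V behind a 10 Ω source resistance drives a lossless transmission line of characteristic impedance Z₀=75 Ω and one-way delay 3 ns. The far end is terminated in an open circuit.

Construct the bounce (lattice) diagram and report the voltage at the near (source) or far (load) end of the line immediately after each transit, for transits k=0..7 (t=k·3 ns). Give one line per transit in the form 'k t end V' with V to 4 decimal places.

Γ_L=1.000000, Γ_S=-0.764706; launch V₁=1·75/85=0.882353
k=0 src: V=0.8824
k=1 load: inc=0.882353, refl=0.882353·1.000000=0.8824; V=0.000000+0.882353+0.882353=1.7647
k=2 src: inc=0.882353, refl=0.882353·-0.764706=-0.6747; V=0.882353+0.882353+-0.674740=1.0900
k=3 load: inc=-0.674740, refl=-0.674740·1.000000=-0.6747; V=1.764706+-0.674740+-0.674740=0.4152
k=4 src: inc=-0.674740, refl=-0.674740·-0.764706=0.5160; V=1.089965+-0.674740+0.515978=0.9312
k=5 load: inc=0.515978, refl=0.515978·1.000000=0.5160; V=0.415225+0.515978+0.515978=1.4472
k=6 src: inc=0.515978, refl=0.515978·-0.764706=-0.3946; V=0.931203+0.515978+-0.394571=1.0526
k=7 load: inc=-0.394571, refl=-0.394571·1.000000=-0.3946; V=1.447181+-0.394571+-0.394571=0.6580

0 0 source 0.8824
1 3 load 1.7647
2 6 source 1.0900
3 9 load 0.4152
4 12 source 0.9312
5 15 load 1.4472
6 18 source 1.0526
7 21 load 0.6580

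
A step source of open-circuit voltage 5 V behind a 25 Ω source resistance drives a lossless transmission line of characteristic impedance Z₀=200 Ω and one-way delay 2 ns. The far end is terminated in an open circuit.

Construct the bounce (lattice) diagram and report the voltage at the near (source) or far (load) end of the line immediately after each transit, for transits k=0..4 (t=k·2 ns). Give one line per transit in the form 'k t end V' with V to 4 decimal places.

0 0 source 4.4444
1 2 load 8.8889
2 4 source 5.4321
3 6 load 1.9753
4 8 source 4.6639

Γ_L=1.000000, Γ_S=-0.777778; launch V₁=5·200/225=4.444444
k=0 src: V=4.4444
k=1 load: inc=4.444444, refl=4.444444·1.000000=4.4444; V=0.000000+4.444444+4.444444=8.8889
k=2 src: inc=4.444444, refl=4.444444·-0.777778=-3.4568; V=4.444444+4.444444+-3.456790=5.4321
k=3 load: inc=-3.456790, refl=-3.456790·1.000000=-3.4568; V=8.888889+-3.456790+-3.456790=1.9753
k=4 src: inc=-3.456790, refl=-3.456790·-0.777778=2.6886; V=5.432099+-3.456790+2.688615=4.6639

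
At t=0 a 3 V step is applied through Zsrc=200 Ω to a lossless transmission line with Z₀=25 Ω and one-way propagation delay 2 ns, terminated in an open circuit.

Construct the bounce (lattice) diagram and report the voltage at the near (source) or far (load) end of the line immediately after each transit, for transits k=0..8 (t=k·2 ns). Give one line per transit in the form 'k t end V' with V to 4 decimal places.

Γ_L=1.000000, Γ_S=0.777778; launch V₁=3·25/225=0.333333
k=0 src: V=0.3333
k=1 load: inc=0.333333, refl=0.333333·1.000000=0.3333; V=0.000000+0.333333+0.333333=0.6667
k=2 src: inc=0.333333, refl=0.333333·0.777778=0.2593; V=0.333333+0.333333+0.259259=0.9259
k=3 load: inc=0.259259, refl=0.259259·1.000000=0.2593; V=0.666667+0.259259+0.259259=1.1852
k=4 src: inc=0.259259, refl=0.259259·0.777778=0.2016; V=0.925926+0.259259+0.201646=1.3868
k=5 load: inc=0.201646, refl=0.201646·1.000000=0.2016; V=1.185185+0.201646+0.201646=1.5885
k=6 src: inc=0.201646, refl=0.201646·0.777778=0.1568; V=1.386831+0.201646+0.156836=1.7453
k=7 load: inc=0.156836, refl=0.156836·1.000000=0.1568; V=1.588477+0.156836+0.156836=1.9021
k=8 src: inc=0.156836, refl=0.156836·0.777778=0.1220; V=1.745313+0.156836+0.121983=2.0241

0 0 source 0.3333
1 2 load 0.6667
2 4 source 0.9259
3 6 load 1.1852
4 8 source 1.3868
5 10 load 1.5885
6 12 source 1.7453
7 14 load 1.9021
8 16 source 2.0241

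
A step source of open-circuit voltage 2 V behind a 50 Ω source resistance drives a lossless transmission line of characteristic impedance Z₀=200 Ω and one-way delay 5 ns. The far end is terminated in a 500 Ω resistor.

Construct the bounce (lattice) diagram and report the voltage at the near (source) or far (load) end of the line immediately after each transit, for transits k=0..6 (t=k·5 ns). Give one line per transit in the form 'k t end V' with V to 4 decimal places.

0 0 source 1.6000
1 5 load 2.2857
2 10 source 1.8743
3 15 load 1.6980
4 20 source 1.8038
5 25 load 1.8491
6 30 source 1.8219

Γ_L=0.428571, Γ_S=-0.600000; launch V₁=2·200/250=1.600000
k=0 src: V=1.6000
k=1 load: inc=1.600000, refl=1.600000·0.428571=0.6857; V=0.000000+1.600000+0.685714=2.2857
k=2 src: inc=0.685714, refl=0.685714·-0.600000=-0.4114; V=1.600000+0.685714+-0.411429=1.8743
k=3 load: inc=-0.411429, refl=-0.411429·0.428571=-0.1763; V=2.285714+-0.411429+-0.176327=1.6980
k=4 src: inc=-0.176327, refl=-0.176327·-0.600000=0.1058; V=1.874286+-0.176327+0.105796=1.8038
k=5 load: inc=0.105796, refl=0.105796·0.428571=0.0453; V=1.697959+0.105796+0.045341=1.8491
k=6 src: inc=0.045341, refl=0.045341·-0.600000=-0.0272; V=1.803755+0.045341+-0.027205=1.8219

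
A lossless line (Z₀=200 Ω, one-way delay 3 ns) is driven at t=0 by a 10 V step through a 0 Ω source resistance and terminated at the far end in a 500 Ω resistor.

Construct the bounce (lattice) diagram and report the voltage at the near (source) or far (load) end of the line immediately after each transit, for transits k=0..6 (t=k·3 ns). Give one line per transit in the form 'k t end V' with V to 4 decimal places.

0 0 source 10.0000
1 3 load 14.2857
2 6 source 10.0000
3 9 load 8.1633
4 12 source 10.0000
5 15 load 10.7872
6 18 source 10.0000

Γ_L=0.428571, Γ_S=-1.000000; launch V₁=10·200/200=10.000000
k=0 src: V=10.0000
k=1 load: inc=10.000000, refl=10.000000·0.428571=4.2857; V=0.000000+10.000000+4.285714=14.2857
k=2 src: inc=4.285714, refl=4.285714·-1.000000=-4.2857; V=10.000000+4.285714+-4.285714=10.0000
k=3 load: inc=-4.285714, refl=-4.285714·0.428571=-1.8367; V=14.285714+-4.285714+-1.836735=8.1633
k=4 src: inc=-1.836735, refl=-1.836735·-1.000000=1.8367; V=10.000000+-1.836735+1.836735=10.0000
k=5 load: inc=1.836735, refl=1.836735·0.428571=0.7872; V=8.163265+1.836735+0.787172=10.7872
k=6 src: inc=0.787172, refl=0.787172·-1.000000=-0.7872; V=10.000000+0.787172+-0.787172=10.0000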